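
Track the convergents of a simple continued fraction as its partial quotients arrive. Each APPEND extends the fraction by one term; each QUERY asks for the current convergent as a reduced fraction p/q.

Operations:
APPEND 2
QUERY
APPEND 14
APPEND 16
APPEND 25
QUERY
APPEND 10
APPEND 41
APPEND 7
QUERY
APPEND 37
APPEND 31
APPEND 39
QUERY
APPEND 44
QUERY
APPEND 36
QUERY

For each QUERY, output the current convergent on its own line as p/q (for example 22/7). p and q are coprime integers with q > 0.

APPEND 2: p_0 = 2·1 + 0 = 2, q_0 = 2·0 + 1 = 1 → 2/1
APPEND 14: p_1 = 14·2 + 1 = 29, q_1 = 14·1 + 0 = 14 → 29/14
APPEND 16: p_2 = 16·29 + 2 = 466, q_2 = 16·14 + 1 = 225 → 466/225
APPEND 25: p_3 = 25·466 + 29 = 11679, q_3 = 25·225 + 14 = 5639 → 11679/5639
APPEND 10: p_4 = 10·11679 + 466 = 117256, q_4 = 10·5639 + 225 = 56615 → 117256/56615
APPEND 41: p_5 = 41·117256 + 11679 = 4819175, q_5 = 41·56615 + 5639 = 2326854 → 4819175/2326854
APPEND 7: p_6 = 7·4819175 + 117256 = 33851481, q_6 = 7·2326854 + 56615 = 16344593 → 33851481/16344593
APPEND 37: p_7 = 37·33851481 + 4819175 = 1257323972, q_7 = 37·16344593 + 2326854 = 607076795 → 1257323972/607076795
APPEND 31: p_8 = 31·1257323972 + 33851481 = 39010894613, q_8 = 31·607076795 + 16344593 = 18835725238 → 39010894613/18835725238
APPEND 39: p_9 = 39·39010894613 + 1257323972 = 1522682213879, q_9 = 39·18835725238 + 607076795 = 735200361077 → 1522682213879/735200361077
APPEND 44: p_10 = 44·1522682213879 + 39010894613 = 67037028305289, q_10 = 44·735200361077 + 18835725238 = 32367651612626 → 67037028305289/32367651612626
APPEND 36: p_11 = 36·67037028305289 + 1522682213879 = 2414855701204283, q_11 = 36·32367651612626 + 735200361077 = 1165970658415613 → 2414855701204283/1165970658415613

2/1
11679/5639
33851481/16344593
1522682213879/735200361077
67037028305289/32367651612626
2414855701204283/1165970658415613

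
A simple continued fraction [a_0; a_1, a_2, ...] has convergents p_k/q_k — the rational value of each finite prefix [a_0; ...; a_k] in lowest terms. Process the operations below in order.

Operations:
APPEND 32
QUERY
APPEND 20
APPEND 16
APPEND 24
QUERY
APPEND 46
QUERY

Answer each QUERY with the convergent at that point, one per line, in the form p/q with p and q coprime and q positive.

APPEND 32: p_0 = 32·1 + 0 = 32, q_0 = 32·0 + 1 = 1 → 32/1
APPEND 20: p_1 = 20·32 + 1 = 641, q_1 = 20·1 + 0 = 20 → 641/20
APPEND 16: p_2 = 16·641 + 32 = 10288, q_2 = 16·20 + 1 = 321 → 10288/321
APPEND 24: p_3 = 24·10288 + 641 = 247553, q_3 = 24·321 + 20 = 7724 → 247553/7724
APPEND 46: p_4 = 46·247553 + 10288 = 11397726, q_4 = 46·7724 + 321 = 355625 → 11397726/355625

32/1
247553/7724
11397726/355625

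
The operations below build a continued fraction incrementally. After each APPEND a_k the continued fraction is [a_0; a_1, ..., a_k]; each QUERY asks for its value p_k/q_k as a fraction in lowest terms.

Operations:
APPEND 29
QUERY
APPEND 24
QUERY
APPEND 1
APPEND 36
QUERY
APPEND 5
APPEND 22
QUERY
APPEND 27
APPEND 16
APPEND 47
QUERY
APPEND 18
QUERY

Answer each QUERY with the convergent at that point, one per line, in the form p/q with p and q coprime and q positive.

29/1
697/24
26833/924
2994435/103114
61122169353/2104754777
1101497796965/37930308668

APPEND 29: p_0 = 29·1 + 0 = 29, q_0 = 29·0 + 1 = 1 → 29/1
APPEND 24: p_1 = 24·29 + 1 = 697, q_1 = 24·1 + 0 = 24 → 697/24
APPEND 1: p_2 = 1·697 + 29 = 726, q_2 = 1·24 + 1 = 25 → 726/25
APPEND 36: p_3 = 36·726 + 697 = 26833, q_3 = 36·25 + 24 = 924 → 26833/924
APPEND 5: p_4 = 5·26833 + 726 = 134891, q_4 = 5·924 + 25 = 4645 → 134891/4645
APPEND 22: p_5 = 22·134891 + 26833 = 2994435, q_5 = 22·4645 + 924 = 103114 → 2994435/103114
APPEND 27: p_6 = 27·2994435 + 134891 = 80984636, q_6 = 27·103114 + 4645 = 2788723 → 80984636/2788723
APPEND 16: p_7 = 16·80984636 + 2994435 = 1298748611, q_7 = 16·2788723 + 103114 = 44722682 → 1298748611/44722682
APPEND 47: p_8 = 47·1298748611 + 80984636 = 61122169353, q_8 = 47·44722682 + 2788723 = 2104754777 → 61122169353/2104754777
APPEND 18: p_9 = 18·61122169353 + 1298748611 = 1101497796965, q_9 = 18·2104754777 + 44722682 = 37930308668 → 1101497796965/37930308668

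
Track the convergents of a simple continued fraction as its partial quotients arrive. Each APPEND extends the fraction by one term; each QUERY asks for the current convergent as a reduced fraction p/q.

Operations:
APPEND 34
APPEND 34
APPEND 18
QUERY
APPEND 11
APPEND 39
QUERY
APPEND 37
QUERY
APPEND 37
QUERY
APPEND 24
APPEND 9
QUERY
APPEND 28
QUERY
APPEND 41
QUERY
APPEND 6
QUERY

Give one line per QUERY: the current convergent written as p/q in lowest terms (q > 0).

APPEND 34: p_0 = 34·1 + 0 = 34, q_0 = 34·0 + 1 = 1 → 34/1
APPEND 34: p_1 = 34·34 + 1 = 1157, q_1 = 34·1 + 0 = 34 → 1157/34
APPEND 18: p_2 = 18·1157 + 34 = 20860, q_2 = 18·34 + 1 = 613 → 20860/613
APPEND 11: p_3 = 11·20860 + 1157 = 230617, q_3 = 11·613 + 34 = 6777 → 230617/6777
APPEND 39: p_4 = 39·230617 + 20860 = 9014923, q_4 = 39·6777 + 613 = 264916 → 9014923/264916
APPEND 37: p_5 = 37·9014923 + 230617 = 333782768, q_5 = 37·264916 + 6777 = 9808669 → 333782768/9808669
APPEND 37: p_6 = 37·333782768 + 9014923 = 12358977339, q_6 = 37·9808669 + 264916 = 363185669 → 12358977339/363185669
APPEND 24: p_7 = 24·12358977339 + 333782768 = 296949238904, q_7 = 24·363185669 + 9808669 = 8726264725 → 296949238904/8726264725
APPEND 9: p_8 = 9·296949238904 + 12358977339 = 2684902127475, q_8 = 9·8726264725 + 363185669 = 78899568194 → 2684902127475/78899568194
APPEND 28: p_9 = 28·2684902127475 + 296949238904 = 75474208808204, q_9 = 28·78899568194 + 8726264725 = 2217914174157 → 75474208808204/2217914174157
APPEND 41: p_10 = 41·75474208808204 + 2684902127475 = 3097127463263839, q_10 = 41·2217914174157 + 78899568194 = 91013380708631 → 3097127463263839/91013380708631
APPEND 6: p_11 = 6·3097127463263839 + 75474208808204 = 18658238988391238, q_11 = 6·91013380708631 + 2217914174157 = 548298198425943 → 18658238988391238/548298198425943

20860/613
9014923/264916
333782768/9808669
12358977339/363185669
2684902127475/78899568194
75474208808204/2217914174157
3097127463263839/91013380708631
18658238988391238/548298198425943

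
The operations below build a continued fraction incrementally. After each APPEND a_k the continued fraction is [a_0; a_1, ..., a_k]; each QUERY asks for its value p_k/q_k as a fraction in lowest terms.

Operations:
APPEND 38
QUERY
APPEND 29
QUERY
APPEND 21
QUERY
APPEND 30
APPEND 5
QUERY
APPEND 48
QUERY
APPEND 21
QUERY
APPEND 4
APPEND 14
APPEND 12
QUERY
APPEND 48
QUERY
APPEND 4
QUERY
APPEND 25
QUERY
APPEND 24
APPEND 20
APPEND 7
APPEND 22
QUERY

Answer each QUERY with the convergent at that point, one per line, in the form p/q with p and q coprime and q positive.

38/1
1103/29
23201/610
3508866/92255
169122701/4446569
3555085587/93470204
2474480620325/65058970513
118980077371873/3128220638218
478394790107817/12577941523385
12078849830067298/317576758722843
908409830325659540408/23883884108623228939

APPEND 38: p_0 = 38·1 + 0 = 38, q_0 = 38·0 + 1 = 1 → 38/1
APPEND 29: p_1 = 29·38 + 1 = 1103, q_1 = 29·1 + 0 = 29 → 1103/29
APPEND 21: p_2 = 21·1103 + 38 = 23201, q_2 = 21·29 + 1 = 610 → 23201/610
APPEND 30: p_3 = 30·23201 + 1103 = 697133, q_3 = 30·610 + 29 = 18329 → 697133/18329
APPEND 5: p_4 = 5·697133 + 23201 = 3508866, q_4 = 5·18329 + 610 = 92255 → 3508866/92255
APPEND 48: p_5 = 48·3508866 + 697133 = 169122701, q_5 = 48·92255 + 18329 = 4446569 → 169122701/4446569
APPEND 21: p_6 = 21·169122701 + 3508866 = 3555085587, q_6 = 21·4446569 + 92255 = 93470204 → 3555085587/93470204
APPEND 4: p_7 = 4·3555085587 + 169122701 = 14389465049, q_7 = 4·93470204 + 4446569 = 378327385 → 14389465049/378327385
APPEND 14: p_8 = 14·14389465049 + 3555085587 = 205007596273, q_8 = 14·378327385 + 93470204 = 5390053594 → 205007596273/5390053594
APPEND 12: p_9 = 12·205007596273 + 14389465049 = 2474480620325, q_9 = 12·5390053594 + 378327385 = 65058970513 → 2474480620325/65058970513
APPEND 48: p_10 = 48·2474480620325 + 205007596273 = 118980077371873, q_10 = 48·65058970513 + 5390053594 = 3128220638218 → 118980077371873/3128220638218
APPEND 4: p_11 = 4·118980077371873 + 2474480620325 = 478394790107817, q_11 = 4·3128220638218 + 65058970513 = 12577941523385 → 478394790107817/12577941523385
APPEND 25: p_12 = 25·478394790107817 + 118980077371873 = 12078849830067298, q_12 = 25·12577941523385 + 3128220638218 = 317576758722843 → 12078849830067298/317576758722843
APPEND 24: p_13 = 24·12078849830067298 + 478394790107817 = 290370790711722969, q_13 = 24·317576758722843 + 12577941523385 = 7634420150871617 → 290370790711722969/7634420150871617
APPEND 20: p_14 = 20·290370790711722969 + 12078849830067298 = 5819494664064526678, q_14 = 20·7634420150871617 + 317576758722843 = 153005979776155183 → 5819494664064526678/153005979776155183
APPEND 7: p_15 = 7·5819494664064526678 + 290370790711722969 = 41026833439163409715, q_15 = 7·153005979776155183 + 7634420150871617 = 1078676278583957898 → 41026833439163409715/1078676278583957898
APPEND 22: p_16 = 22·41026833439163409715 + 5819494664064526678 = 908409830325659540408, q_16 = 22·1078676278583957898 + 153005979776155183 = 23883884108623228939 → 908409830325659540408/23883884108623228939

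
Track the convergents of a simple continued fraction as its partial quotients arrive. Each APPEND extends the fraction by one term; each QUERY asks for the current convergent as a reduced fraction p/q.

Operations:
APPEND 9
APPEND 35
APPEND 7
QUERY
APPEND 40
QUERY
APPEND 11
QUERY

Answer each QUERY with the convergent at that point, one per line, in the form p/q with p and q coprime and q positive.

APPEND 9: p_0 = 9·1 + 0 = 9, q_0 = 9·0 + 1 = 1 → 9/1
APPEND 35: p_1 = 35·9 + 1 = 316, q_1 = 35·1 + 0 = 35 → 316/35
APPEND 7: p_2 = 7·316 + 9 = 2221, q_2 = 7·35 + 1 = 246 → 2221/246
APPEND 40: p_3 = 40·2221 + 316 = 89156, q_3 = 40·246 + 35 = 9875 → 89156/9875
APPEND 11: p_4 = 11·89156 + 2221 = 982937, q_4 = 11·9875 + 246 = 108871 → 982937/108871

2221/246
89156/9875
982937/108871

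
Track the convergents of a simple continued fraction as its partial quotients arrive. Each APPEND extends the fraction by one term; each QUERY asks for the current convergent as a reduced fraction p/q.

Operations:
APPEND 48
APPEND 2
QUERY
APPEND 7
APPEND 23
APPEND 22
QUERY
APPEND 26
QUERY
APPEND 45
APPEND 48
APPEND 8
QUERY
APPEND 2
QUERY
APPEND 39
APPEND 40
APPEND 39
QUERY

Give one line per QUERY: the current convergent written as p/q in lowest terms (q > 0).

APPEND 48: p_0 = 48·1 + 0 = 48, q_0 = 48·0 + 1 = 1 → 48/1
APPEND 2: p_1 = 2·48 + 1 = 97, q_1 = 2·1 + 0 = 2 → 97/2
APPEND 7: p_2 = 7·97 + 48 = 727, q_2 = 7·2 + 1 = 15 → 727/15
APPEND 23: p_3 = 23·727 + 97 = 16818, q_3 = 23·15 + 2 = 347 → 16818/347
APPEND 22: p_4 = 22·16818 + 727 = 370723, q_4 = 22·347 + 15 = 7649 → 370723/7649
APPEND 26: p_5 = 26·370723 + 16818 = 9655616, q_5 = 26·7649 + 347 = 199221 → 9655616/199221
APPEND 45: p_6 = 45·9655616 + 370723 = 434873443, q_6 = 45·199221 + 7649 = 8972594 → 434873443/8972594
APPEND 48: p_7 = 48·434873443 + 9655616 = 20883580880, q_7 = 48·8972594 + 199221 = 430883733 → 20883580880/430883733
APPEND 8: p_8 = 8·20883580880 + 434873443 = 167503520483, q_8 = 8·430883733 + 8972594 = 3456042458 → 167503520483/3456042458
APPEND 2: p_9 = 2·167503520483 + 20883580880 = 355890621846, q_9 = 2·3456042458 + 430883733 = 7342968649 → 355890621846/7342968649
APPEND 39: p_10 = 39·355890621846 + 167503520483 = 14047237772477, q_10 = 39·7342968649 + 3456042458 = 289831819769 → 14047237772477/289831819769
APPEND 40: p_11 = 40·14047237772477 + 355890621846 = 562245401520926, q_11 = 40·289831819769 + 7342968649 = 11600615759409 → 562245401520926/11600615759409
APPEND 39: p_12 = 39·562245401520926 + 14047237772477 = 21941617897088591, q_12 = 39·11600615759409 + 289831819769 = 452713846436720 → 21941617897088591/452713846436720

97/2
370723/7649
9655616/199221
167503520483/3456042458
355890621846/7342968649
21941617897088591/452713846436720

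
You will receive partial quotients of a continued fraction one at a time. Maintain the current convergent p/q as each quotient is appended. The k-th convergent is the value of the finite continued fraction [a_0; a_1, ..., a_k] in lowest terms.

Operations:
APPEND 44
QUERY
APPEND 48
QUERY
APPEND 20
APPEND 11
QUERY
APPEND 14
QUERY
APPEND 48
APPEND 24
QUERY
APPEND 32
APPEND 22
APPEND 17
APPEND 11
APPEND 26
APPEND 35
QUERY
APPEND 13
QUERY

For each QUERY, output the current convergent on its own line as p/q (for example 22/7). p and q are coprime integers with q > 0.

44/1
2113/48
467457/10619
6586702/149627
7605686374/172774787
925178737939916844/21016848647734939
12053728355790496279/273818856947198545

APPEND 44: p_0 = 44·1 + 0 = 44, q_0 = 44·0 + 1 = 1 → 44/1
APPEND 48: p_1 = 48·44 + 1 = 2113, q_1 = 48·1 + 0 = 48 → 2113/48
APPEND 20: p_2 = 20·2113 + 44 = 42304, q_2 = 20·48 + 1 = 961 → 42304/961
APPEND 11: p_3 = 11·42304 + 2113 = 467457, q_3 = 11·961 + 48 = 10619 → 467457/10619
APPEND 14: p_4 = 14·467457 + 42304 = 6586702, q_4 = 14·10619 + 961 = 149627 → 6586702/149627
APPEND 48: p_5 = 48·6586702 + 467457 = 316629153, q_5 = 48·149627 + 10619 = 7192715 → 316629153/7192715
APPEND 24: p_6 = 24·316629153 + 6586702 = 7605686374, q_6 = 24·7192715 + 149627 = 172774787 → 7605686374/172774787
APPEND 32: p_7 = 32·7605686374 + 316629153 = 243698593121, q_7 = 32·172774787 + 7192715 = 5535985899 → 243698593121/5535985899
APPEND 22: p_8 = 22·243698593121 + 7605686374 = 5368974735036, q_8 = 22·5535985899 + 172774787 = 121964464565 → 5368974735036/121964464565
APPEND 17: p_9 = 17·5368974735036 + 243698593121 = 91516269088733, q_9 = 17·121964464565 + 5535985899 = 2078931883504 → 91516269088733/2078931883504
APPEND 11: p_10 = 11·91516269088733 + 5368974735036 = 1012047934711099, q_10 = 11·2078931883504 + 121964464565 = 22990215183109 → 1012047934711099/22990215183109
APPEND 26: p_11 = 26·1012047934711099 + 91516269088733 = 26404762571577307, q_11 = 26·22990215183109 + 2078931883504 = 599824526644338 → 26404762571577307/599824526644338
APPEND 35: p_12 = 35·26404762571577307 + 1012047934711099 = 925178737939916844, q_12 = 35·599824526644338 + 22990215183109 = 21016848647734939 → 925178737939916844/21016848647734939
APPEND 13: p_13 = 13·925178737939916844 + 26404762571577307 = 12053728355790496279, q_13 = 13·21016848647734939 + 599824526644338 = 273818856947198545 → 12053728355790496279/273818856947198545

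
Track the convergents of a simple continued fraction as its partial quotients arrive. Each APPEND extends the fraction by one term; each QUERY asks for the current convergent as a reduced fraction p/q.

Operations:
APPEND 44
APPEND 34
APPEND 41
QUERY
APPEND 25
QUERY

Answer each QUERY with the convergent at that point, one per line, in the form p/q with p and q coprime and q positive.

APPEND 44: p_0 = 44·1 + 0 = 44, q_0 = 44·0 + 1 = 1 → 44/1
APPEND 34: p_1 = 34·44 + 1 = 1497, q_1 = 34·1 + 0 = 34 → 1497/34
APPEND 41: p_2 = 41·1497 + 44 = 61421, q_2 = 41·34 + 1 = 1395 → 61421/1395
APPEND 25: p_3 = 25·61421 + 1497 = 1537022, q_3 = 25·1395 + 34 = 34909 → 1537022/34909

61421/1395
1537022/34909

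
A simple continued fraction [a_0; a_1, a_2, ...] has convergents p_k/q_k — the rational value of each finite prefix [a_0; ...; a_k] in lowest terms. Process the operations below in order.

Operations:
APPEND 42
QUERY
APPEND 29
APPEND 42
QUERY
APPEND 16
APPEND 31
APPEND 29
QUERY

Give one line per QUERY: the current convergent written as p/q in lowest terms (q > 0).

42/1
51240/1219
740439060/17615051

APPEND 42: p_0 = 42·1 + 0 = 42, q_0 = 42·0 + 1 = 1 → 42/1
APPEND 29: p_1 = 29·42 + 1 = 1219, q_1 = 29·1 + 0 = 29 → 1219/29
APPEND 42: p_2 = 42·1219 + 42 = 51240, q_2 = 42·29 + 1 = 1219 → 51240/1219
APPEND 16: p_3 = 16·51240 + 1219 = 821059, q_3 = 16·1219 + 29 = 19533 → 821059/19533
APPEND 31: p_4 = 31·821059 + 51240 = 25504069, q_4 = 31·19533 + 1219 = 606742 → 25504069/606742
APPEND 29: p_5 = 29·25504069 + 821059 = 740439060, q_5 = 29·606742 + 19533 = 17615051 → 740439060/17615051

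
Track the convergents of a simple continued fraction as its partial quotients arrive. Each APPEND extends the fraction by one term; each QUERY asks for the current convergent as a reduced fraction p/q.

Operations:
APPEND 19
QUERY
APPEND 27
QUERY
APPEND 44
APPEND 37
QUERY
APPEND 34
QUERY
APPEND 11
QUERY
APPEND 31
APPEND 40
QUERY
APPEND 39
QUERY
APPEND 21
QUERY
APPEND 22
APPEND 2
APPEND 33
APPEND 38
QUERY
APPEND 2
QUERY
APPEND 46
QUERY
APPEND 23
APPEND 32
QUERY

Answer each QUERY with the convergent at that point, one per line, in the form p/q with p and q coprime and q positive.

19/1
514/27
838009/44020
28514941/1497869
314502360/16520579
391438026400/20561953299
15275861117701/802429814479
321184521498121/16871588057358
18446329005706714779/968972174322536830
37377706568005983872/1963423594645082259
1737820831133981972891/91286457527996320744
1281970039155920905504571/67340948753161931020616

APPEND 19: p_0 = 19·1 + 0 = 19, q_0 = 19·0 + 1 = 1 → 19/1
APPEND 27: p_1 = 27·19 + 1 = 514, q_1 = 27·1 + 0 = 27 → 514/27
APPEND 44: p_2 = 44·514 + 19 = 22635, q_2 = 44·27 + 1 = 1189 → 22635/1189
APPEND 37: p_3 = 37·22635 + 514 = 838009, q_3 = 37·1189 + 27 = 44020 → 838009/44020
APPEND 34: p_4 = 34·838009 + 22635 = 28514941, q_4 = 34·44020 + 1189 = 1497869 → 28514941/1497869
APPEND 11: p_5 = 11·28514941 + 838009 = 314502360, q_5 = 11·1497869 + 44020 = 16520579 → 314502360/16520579
APPEND 31: p_6 = 31·314502360 + 28514941 = 9778088101, q_6 = 31·16520579 + 1497869 = 513635818 → 9778088101/513635818
APPEND 40: p_7 = 40·9778088101 + 314502360 = 391438026400, q_7 = 40·513635818 + 16520579 = 20561953299 → 391438026400/20561953299
APPEND 39: p_8 = 39·391438026400 + 9778088101 = 15275861117701, q_8 = 39·20561953299 + 513635818 = 802429814479 → 15275861117701/802429814479
APPEND 21: p_9 = 21·15275861117701 + 391438026400 = 321184521498121, q_9 = 21·802429814479 + 20561953299 = 16871588057358 → 321184521498121/16871588057358
APPEND 22: p_10 = 22·321184521498121 + 15275861117701 = 7081335334076363, q_10 = 22·16871588057358 + 802429814479 = 371977367076355 → 7081335334076363/371977367076355
APPEND 2: p_11 = 2·7081335334076363 + 321184521498121 = 14483855189650847, q_11 = 2·371977367076355 + 16871588057358 = 760826322210068 → 14483855189650847/760826322210068
APPEND 33: p_12 = 33·14483855189650847 + 7081335334076363 = 485048556592554314, q_12 = 33·760826322210068 + 371977367076355 = 25479246000008599 → 485048556592554314/25479246000008599
APPEND 38: p_13 = 38·485048556592554314 + 14483855189650847 = 18446329005706714779, q_13 = 38·25479246000008599 + 760826322210068 = 968972174322536830 → 18446329005706714779/968972174322536830
APPEND 2: p_14 = 2·18446329005706714779 + 485048556592554314 = 37377706568005983872, q_14 = 2·968972174322536830 + 25479246000008599 = 1963423594645082259 → 37377706568005983872/1963423594645082259
APPEND 46: p_15 = 46·37377706568005983872 + 18446329005706714779 = 1737820831133981972891, q_15 = 46·1963423594645082259 + 968972174322536830 = 91286457527996320744 → 1737820831133981972891/91286457527996320744
APPEND 23: p_16 = 23·1737820831133981972891 + 37377706568005983872 = 40007256822649591360365, q_16 = 23·91286457527996320744 + 1963423594645082259 = 2101551946738560459371 → 40007256822649591360365/2101551946738560459371
APPEND 32: p_17 = 32·40007256822649591360365 + 1737820831133981972891 = 1281970039155920905504571, q_17 = 32·2101551946738560459371 + 91286457527996320744 = 67340948753161931020616 → 1281970039155920905504571/67340948753161931020616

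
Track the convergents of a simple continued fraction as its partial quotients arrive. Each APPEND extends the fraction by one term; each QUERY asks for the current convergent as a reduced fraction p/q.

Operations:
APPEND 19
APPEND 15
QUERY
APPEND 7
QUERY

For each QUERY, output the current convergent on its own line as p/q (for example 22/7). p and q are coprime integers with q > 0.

APPEND 19: p_0 = 19·1 + 0 = 19, q_0 = 19·0 + 1 = 1 → 19/1
APPEND 15: p_1 = 15·19 + 1 = 286, q_1 = 15·1 + 0 = 15 → 286/15
APPEND 7: p_2 = 7·286 + 19 = 2021, q_2 = 7·15 + 1 = 106 → 2021/106

286/15
2021/106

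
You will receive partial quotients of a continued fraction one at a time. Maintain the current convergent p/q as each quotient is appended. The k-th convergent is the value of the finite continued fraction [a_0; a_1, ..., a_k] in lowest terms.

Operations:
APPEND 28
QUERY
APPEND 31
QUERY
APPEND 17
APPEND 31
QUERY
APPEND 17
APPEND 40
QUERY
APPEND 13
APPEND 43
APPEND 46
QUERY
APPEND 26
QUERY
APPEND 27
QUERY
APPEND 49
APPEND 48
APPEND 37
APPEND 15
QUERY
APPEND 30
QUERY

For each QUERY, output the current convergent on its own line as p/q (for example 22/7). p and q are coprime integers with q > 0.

APPEND 28: p_0 = 28·1 + 0 = 28, q_0 = 28·0 + 1 = 1 → 28/1
APPEND 31: p_1 = 31·28 + 1 = 869, q_1 = 31·1 + 0 = 31 → 869/31
APPEND 17: p_2 = 17·869 + 28 = 14801, q_2 = 17·31 + 1 = 528 → 14801/528
APPEND 31: p_3 = 31·14801 + 869 = 459700, q_3 = 31·528 + 31 = 16399 → 459700/16399
APPEND 17: p_4 = 17·459700 + 14801 = 7829701, q_4 = 17·16399 + 528 = 279311 → 7829701/279311
APPEND 40: p_5 = 40·7829701 + 459700 = 313647740, q_5 = 40·279311 + 16399 = 11188839 → 313647740/11188839
APPEND 13: p_6 = 13·313647740 + 7829701 = 4085250321, q_6 = 13·11188839 + 279311 = 145734218 → 4085250321/145734218
APPEND 43: p_7 = 43·4085250321 + 313647740 = 175979411543, q_7 = 43·145734218 + 11188839 = 6277760213 → 175979411543/6277760213
APPEND 46: p_8 = 46·175979411543 + 4085250321 = 8099138181299, q_8 = 46·6277760213 + 145734218 = 288922704016 → 8099138181299/288922704016
APPEND 26: p_9 = 26·8099138181299 + 175979411543 = 210753572125317, q_9 = 26·288922704016 + 6277760213 = 7518268064629 → 210753572125317/7518268064629
APPEND 27: p_10 = 27·210753572125317 + 8099138181299 = 5698445585564858, q_10 = 27·7518268064629 + 288922704016 = 203282160448999 → 5698445585564858/203282160448999
APPEND 49: p_11 = 49·5698445585564858 + 210753572125317 = 279434587264803359, q_11 = 49·203282160448999 + 7518268064629 = 9968344130065580 → 279434587264803359/9968344130065580
APPEND 48: p_12 = 48·279434587264803359 + 5698445585564858 = 13418558634296126090, q_12 = 48·9968344130065580 + 203282160448999 = 478683800403596839 → 13418558634296126090/478683800403596839
APPEND 37: p_13 = 37·13418558634296126090 + 279434587264803359 = 496766104056221468689, q_13 = 37·478683800403596839 + 9968344130065580 = 17721268959063148623 → 496766104056221468689/17721268959063148623
APPEND 15: p_14 = 15·496766104056221468689 + 13418558634296126090 = 7464910119477618156425, q_14 = 15·17721268959063148623 + 478683800403596839 = 266297718186350826184 → 7464910119477618156425/266297718186350826184
APPEND 30: p_15 = 30·7464910119477618156425 + 496766104056221468689 = 224444069688384766161439, q_15 = 30·266297718186350826184 + 17721268959063148623 = 8006652814549587934143 → 224444069688384766161439/8006652814549587934143

28/1
869/31
459700/16399
313647740/11188839
8099138181299/288922704016
210753572125317/7518268064629
5698445585564858/203282160448999
7464910119477618156425/266297718186350826184
224444069688384766161439/8006652814549587934143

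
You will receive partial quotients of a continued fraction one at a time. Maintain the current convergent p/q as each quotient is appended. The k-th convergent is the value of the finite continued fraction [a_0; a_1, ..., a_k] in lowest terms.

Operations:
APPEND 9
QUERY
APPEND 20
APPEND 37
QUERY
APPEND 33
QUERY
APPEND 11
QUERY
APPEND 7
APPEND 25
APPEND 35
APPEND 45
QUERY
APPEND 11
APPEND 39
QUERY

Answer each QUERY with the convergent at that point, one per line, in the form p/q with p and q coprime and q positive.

9/1
6706/741
221479/24473
2442975/269944
687128409880/75926356789
296060350103131/32714094556114

APPEND 9: p_0 = 9·1 + 0 = 9, q_0 = 9·0 + 1 = 1 → 9/1
APPEND 20: p_1 = 20·9 + 1 = 181, q_1 = 20·1 + 0 = 20 → 181/20
APPEND 37: p_2 = 37·181 + 9 = 6706, q_2 = 37·20 + 1 = 741 → 6706/741
APPEND 33: p_3 = 33·6706 + 181 = 221479, q_3 = 33·741 + 20 = 24473 → 221479/24473
APPEND 11: p_4 = 11·221479 + 6706 = 2442975, q_4 = 11·24473 + 741 = 269944 → 2442975/269944
APPEND 7: p_5 = 7·2442975 + 221479 = 17322304, q_5 = 7·269944 + 24473 = 1914081 → 17322304/1914081
APPEND 25: p_6 = 25·17322304 + 2442975 = 435500575, q_6 = 25·1914081 + 269944 = 48121969 → 435500575/48121969
APPEND 35: p_7 = 35·435500575 + 17322304 = 15259842429, q_7 = 35·48121969 + 1914081 = 1686182996 → 15259842429/1686182996
APPEND 45: p_8 = 45·15259842429 + 435500575 = 687128409880, q_8 = 45·1686182996 + 48121969 = 75926356789 → 687128409880/75926356789
APPEND 11: p_9 = 11·687128409880 + 15259842429 = 7573672351109, q_9 = 11·75926356789 + 1686182996 = 836876107675 → 7573672351109/836876107675
APPEND 39: p_10 = 39·7573672351109 + 687128409880 = 296060350103131, q_10 = 39·836876107675 + 75926356789 = 32714094556114 → 296060350103131/32714094556114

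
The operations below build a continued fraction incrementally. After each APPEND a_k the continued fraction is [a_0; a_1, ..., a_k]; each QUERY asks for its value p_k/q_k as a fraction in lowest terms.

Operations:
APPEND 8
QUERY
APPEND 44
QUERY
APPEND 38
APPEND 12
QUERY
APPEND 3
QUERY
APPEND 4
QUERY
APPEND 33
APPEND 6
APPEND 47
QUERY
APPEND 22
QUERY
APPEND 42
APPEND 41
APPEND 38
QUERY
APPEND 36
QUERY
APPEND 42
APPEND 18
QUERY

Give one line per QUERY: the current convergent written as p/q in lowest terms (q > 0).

APPEND 8: p_0 = 8·1 + 0 = 8, q_0 = 8·0 + 1 = 1 → 8/1
APPEND 44: p_1 = 44·8 + 1 = 353, q_1 = 44·1 + 0 = 44 → 353/44
APPEND 38: p_2 = 38·353 + 8 = 13422, q_2 = 38·44 + 1 = 1673 → 13422/1673
APPEND 12: p_3 = 12·13422 + 353 = 161417, q_3 = 12·1673 + 44 = 20120 → 161417/20120
APPEND 3: p_4 = 3·161417 + 13422 = 497673, q_4 = 3·20120 + 1673 = 62033 → 497673/62033
APPEND 4: p_5 = 4·497673 + 161417 = 2152109, q_5 = 4·62033 + 20120 = 268252 → 2152109/268252
APPEND 33: p_6 = 33·2152109 + 497673 = 71517270, q_6 = 33·268252 + 62033 = 8914349 → 71517270/8914349
APPEND 6: p_7 = 6·71517270 + 2152109 = 431255729, q_7 = 6·8914349 + 268252 = 53754346 → 431255729/53754346
APPEND 47: p_8 = 47·431255729 + 71517270 = 20340536533, q_8 = 47·53754346 + 8914349 = 2535368611 → 20340536533/2535368611
APPEND 22: p_9 = 22·20340536533 + 431255729 = 447923059455, q_9 = 22·2535368611 + 53754346 = 55831863788 → 447923059455/55831863788
APPEND 42: p_10 = 42·447923059455 + 20340536533 = 18833109033643, q_10 = 42·55831863788 + 2535368611 = 2347473647707 → 18833109033643/2347473647707
APPEND 41: p_11 = 41·18833109033643 + 447923059455 = 772605393438818, q_11 = 41·2347473647707 + 55831863788 = 96302251419775 → 772605393438818/96302251419775
APPEND 38: p_12 = 38·772605393438818 + 18833109033643 = 29377838059708727, q_12 = 38·96302251419775 + 2347473647707 = 3661833027599157 → 29377838059708727/3661833027599157
APPEND 36: p_13 = 36·29377838059708727 + 772605393438818 = 1058374775542952990, q_13 = 36·3661833027599157 + 96302251419775 = 131922291244989427 → 1058374775542952990/131922291244989427
APPEND 42: p_14 = 42·1058374775542952990 + 29377838059708727 = 44481118410863734307, q_14 = 42·131922291244989427 + 3661833027599157 = 5544398065317155091 → 44481118410863734307/5544398065317155091
APPEND 18: p_15 = 18·44481118410863734307 + 1058374775542952990 = 801718506171090170516, q_15 = 18·5544398065317155091 + 131922291244989427 = 99931087466953781065 → 801718506171090170516/99931087466953781065

8/1
353/44
161417/20120
497673/62033
2152109/268252
20340536533/2535368611
447923059455/55831863788
29377838059708727/3661833027599157
1058374775542952990/131922291244989427
801718506171090170516/99931087466953781065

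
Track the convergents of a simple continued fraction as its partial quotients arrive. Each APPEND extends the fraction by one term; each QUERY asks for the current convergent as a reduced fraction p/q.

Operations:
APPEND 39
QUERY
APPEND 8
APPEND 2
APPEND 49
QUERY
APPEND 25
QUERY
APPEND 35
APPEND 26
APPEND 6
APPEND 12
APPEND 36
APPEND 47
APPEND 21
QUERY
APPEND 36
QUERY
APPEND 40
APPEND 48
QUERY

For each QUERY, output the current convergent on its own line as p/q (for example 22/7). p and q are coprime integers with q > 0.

39/1
32898/841
823115/21042
1967146600960213/50287868374816
70910856526666140/1812755499573757
136314178424571745164/3484717132363178365

APPEND 39: p_0 = 39·1 + 0 = 39, q_0 = 39·0 + 1 = 1 → 39/1
APPEND 8: p_1 = 8·39 + 1 = 313, q_1 = 8·1 + 0 = 8 → 313/8
APPEND 2: p_2 = 2·313 + 39 = 665, q_2 = 2·8 + 1 = 17 → 665/17
APPEND 49: p_3 = 49·665 + 313 = 32898, q_3 = 49·17 + 8 = 841 → 32898/841
APPEND 25: p_4 = 25·32898 + 665 = 823115, q_4 = 25·841 + 17 = 21042 → 823115/21042
APPEND 35: p_5 = 35·823115 + 32898 = 28841923, q_5 = 35·21042 + 841 = 737311 → 28841923/737311
APPEND 26: p_6 = 26·28841923 + 823115 = 750713113, q_6 = 26·737311 + 21042 = 19191128 → 750713113/19191128
APPEND 6: p_7 = 6·750713113 + 28841923 = 4533120601, q_7 = 6·19191128 + 737311 = 115884079 → 4533120601/115884079
APPEND 12: p_8 = 12·4533120601 + 750713113 = 55148160325, q_8 = 12·115884079 + 19191128 = 1409800076 → 55148160325/1409800076
APPEND 36: p_9 = 36·55148160325 + 4533120601 = 1989866892301, q_9 = 36·1409800076 + 115884079 = 50868686815 → 1989866892301/50868686815
APPEND 47: p_10 = 47·1989866892301 + 55148160325 = 93578892098472, q_10 = 47·50868686815 + 1409800076 = 2392238080381 → 93578892098472/2392238080381
APPEND 21: p_11 = 21·93578892098472 + 1989866892301 = 1967146600960213, q_11 = 21·2392238080381 + 50868686815 = 50287868374816 → 1967146600960213/50287868374816
APPEND 36: p_12 = 36·1967146600960213 + 93578892098472 = 70910856526666140, q_12 = 36·50287868374816 + 2392238080381 = 1812755499573757 → 70910856526666140/1812755499573757
APPEND 40: p_13 = 40·70910856526666140 + 1967146600960213 = 2838401407667605813, q_13 = 40·1812755499573757 + 50287868374816 = 72560507851325096 → 2838401407667605813/72560507851325096
APPEND 48: p_14 = 48·2838401407667605813 + 70910856526666140 = 136314178424571745164, q_14 = 48·72560507851325096 + 1812755499573757 = 3484717132363178365 → 136314178424571745164/3484717132363178365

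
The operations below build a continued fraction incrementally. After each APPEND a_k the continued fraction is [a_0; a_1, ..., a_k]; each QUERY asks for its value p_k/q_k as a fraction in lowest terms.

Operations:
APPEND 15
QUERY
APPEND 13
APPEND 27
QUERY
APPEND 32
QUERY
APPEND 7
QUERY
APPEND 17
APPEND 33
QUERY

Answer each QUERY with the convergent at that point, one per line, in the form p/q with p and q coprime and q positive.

APPEND 15: p_0 = 15·1 + 0 = 15, q_0 = 15·0 + 1 = 1 → 15/1
APPEND 13: p_1 = 13·15 + 1 = 196, q_1 = 13·1 + 0 = 13 → 196/13
APPEND 27: p_2 = 27·196 + 15 = 5307, q_2 = 27·13 + 1 = 352 → 5307/352
APPEND 32: p_3 = 32·5307 + 196 = 170020, q_3 = 32·352 + 13 = 11277 → 170020/11277
APPEND 7: p_4 = 7·170020 + 5307 = 1195447, q_4 = 7·11277 + 352 = 79291 → 1195447/79291
APPEND 17: p_5 = 17·1195447 + 170020 = 20492619, q_5 = 17·79291 + 11277 = 1359224 → 20492619/1359224
APPEND 33: p_6 = 33·20492619 + 1195447 = 677451874, q_6 = 33·1359224 + 79291 = 44933683 → 677451874/44933683

15/1
5307/352
170020/11277
1195447/79291
677451874/44933683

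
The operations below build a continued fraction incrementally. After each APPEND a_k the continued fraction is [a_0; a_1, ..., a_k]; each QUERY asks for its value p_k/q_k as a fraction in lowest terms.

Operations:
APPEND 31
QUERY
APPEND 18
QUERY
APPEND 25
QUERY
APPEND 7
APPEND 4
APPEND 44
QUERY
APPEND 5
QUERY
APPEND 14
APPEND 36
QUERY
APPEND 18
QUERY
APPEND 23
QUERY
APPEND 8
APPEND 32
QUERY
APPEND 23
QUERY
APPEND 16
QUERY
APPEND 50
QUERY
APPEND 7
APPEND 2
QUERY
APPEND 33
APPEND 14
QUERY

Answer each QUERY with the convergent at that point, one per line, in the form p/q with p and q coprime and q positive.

APPEND 31: p_0 = 31·1 + 0 = 31, q_0 = 31·0 + 1 = 1 → 31/1
APPEND 18: p_1 = 18·31 + 1 = 559, q_1 = 18·1 + 0 = 18 → 559/18
APPEND 25: p_2 = 25·559 + 31 = 14006, q_2 = 25·18 + 1 = 451 → 14006/451
APPEND 7: p_3 = 7·14006 + 559 = 98601, q_3 = 7·451 + 18 = 3175 → 98601/3175
APPEND 4: p_4 = 4·98601 + 14006 = 408410, q_4 = 4·3175 + 451 = 13151 → 408410/13151
APPEND 44: p_5 = 44·408410 + 98601 = 18068641, q_5 = 44·13151 + 3175 = 581819 → 18068641/581819
APPEND 5: p_6 = 5·18068641 + 408410 = 90751615, q_6 = 5·581819 + 13151 = 2922246 → 90751615/2922246
APPEND 14: p_7 = 14·90751615 + 18068641 = 1288591251, q_7 = 14·2922246 + 581819 = 41493263 → 1288591251/41493263
APPEND 36: p_8 = 36·1288591251 + 90751615 = 46480036651, q_8 = 36·41493263 + 2922246 = 1496679714 → 46480036651/1496679714
APPEND 18: p_9 = 18·46480036651 + 1288591251 = 837929250969, q_9 = 18·1496679714 + 41493263 = 26981728115 → 837929250969/26981728115
APPEND 23: p_10 = 23·837929250969 + 46480036651 = 19318852808938, q_10 = 23·26981728115 + 1496679714 = 622076426359 → 19318852808938/622076426359
APPEND 8: p_11 = 8·19318852808938 + 837929250969 = 155388751722473, q_11 = 8·622076426359 + 26981728115 = 5003593138987 → 155388751722473/5003593138987
APPEND 32: p_12 = 32·155388751722473 + 19318852808938 = 4991758907928074, q_12 = 32·5003593138987 + 622076426359 = 160737056873943 → 4991758907928074/160737056873943
APPEND 23: p_13 = 23·4991758907928074 + 155388751722473 = 114965843634068175, q_13 = 23·160737056873943 + 5003593138987 = 3701955901239676 → 114965843634068175/3701955901239676
APPEND 16: p_14 = 16·114965843634068175 + 4991758907928074 = 1844445257053018874, q_14 = 16·3701955901239676 + 160737056873943 = 59392031476708759 → 1844445257053018874/59392031476708759
APPEND 50: p_15 = 50·1844445257053018874 + 114965843634068175 = 92337228696285011875, q_15 = 50·59392031476708759 + 3701955901239676 = 2973303529736677626 → 92337228696285011875/2973303529736677626
APPEND 7: p_16 = 7·92337228696285011875 + 1844445257053018874 = 648205046131048101999, q_16 = 7·2973303529736677626 + 59392031476708759 = 20872516739633452141 → 648205046131048101999/20872516739633452141
APPEND 2: p_17 = 2·648205046131048101999 + 92337228696285011875 = 1388747320958381215873, q_17 = 2·20872516739633452141 + 2973303529736677626 = 44718337009003581908 → 1388747320958381215873/44718337009003581908
APPEND 33: p_18 = 33·1388747320958381215873 + 648205046131048101999 = 46476866637757628225808, q_18 = 33·44718337009003581908 + 20872516739633452141 = 1496577638036751655105 → 46476866637757628225808/1496577638036751655105
APPEND 14: p_19 = 14·46476866637757628225808 + 1388747320958381215873 = 652064880249565176377185, q_19 = 14·1496577638036751655105 + 44718337009003581908 = 20996805269523526753378 → 652064880249565176377185/20996805269523526753378

31/1
559/18
14006/451
18068641/581819
90751615/2922246
46480036651/1496679714
837929250969/26981728115
19318852808938/622076426359
4991758907928074/160737056873943
114965843634068175/3701955901239676
1844445257053018874/59392031476708759
92337228696285011875/2973303529736677626
1388747320958381215873/44718337009003581908
652064880249565176377185/20996805269523526753378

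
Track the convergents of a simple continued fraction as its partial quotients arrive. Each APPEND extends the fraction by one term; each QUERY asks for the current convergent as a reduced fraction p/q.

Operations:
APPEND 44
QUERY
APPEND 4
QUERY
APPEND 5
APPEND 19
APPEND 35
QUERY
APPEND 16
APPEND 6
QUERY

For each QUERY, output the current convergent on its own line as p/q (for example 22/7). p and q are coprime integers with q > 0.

APPEND 44: p_0 = 44·1 + 0 = 44, q_0 = 44·0 + 1 = 1 → 44/1
APPEND 4: p_1 = 4·44 + 1 = 177, q_1 = 4·1 + 0 = 4 → 177/4
APPEND 5: p_2 = 5·177 + 44 = 929, q_2 = 5·4 + 1 = 21 → 929/21
APPEND 19: p_3 = 19·929 + 177 = 17828, q_3 = 19·21 + 4 = 403 → 17828/403
APPEND 35: p_4 = 35·17828 + 929 = 624909, q_4 = 35·403 + 21 = 14126 → 624909/14126
APPEND 16: p_5 = 16·624909 + 17828 = 10016372, q_5 = 16·14126 + 403 = 226419 → 10016372/226419
APPEND 6: p_6 = 6·10016372 + 624909 = 60723141, q_6 = 6·226419 + 14126 = 1372640 → 60723141/1372640

44/1
177/4
624909/14126
60723141/1372640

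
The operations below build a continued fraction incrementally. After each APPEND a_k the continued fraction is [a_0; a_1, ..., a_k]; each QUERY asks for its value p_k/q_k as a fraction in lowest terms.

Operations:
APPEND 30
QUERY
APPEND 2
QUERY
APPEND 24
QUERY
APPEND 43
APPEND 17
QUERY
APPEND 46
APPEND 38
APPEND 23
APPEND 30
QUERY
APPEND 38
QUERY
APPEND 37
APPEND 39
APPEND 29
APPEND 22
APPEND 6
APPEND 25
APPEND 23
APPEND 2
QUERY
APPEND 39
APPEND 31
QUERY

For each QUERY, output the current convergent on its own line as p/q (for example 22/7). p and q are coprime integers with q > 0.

30/1
61/2
1494/49
1094645/35902
1326144073919/43494671370
50437615712132/1654245238681
333866936480430774742741/10950116936096914953521
409044011469926985234565827/13415763192437009434059178

APPEND 30: p_0 = 30·1 + 0 = 30, q_0 = 30·0 + 1 = 1 → 30/1
APPEND 2: p_1 = 2·30 + 1 = 61, q_1 = 2·1 + 0 = 2 → 61/2
APPEND 24: p_2 = 24·61 + 30 = 1494, q_2 = 24·2 + 1 = 49 → 1494/49
APPEND 43: p_3 = 43·1494 + 61 = 64303, q_3 = 43·49 + 2 = 2109 → 64303/2109
APPEND 17: p_4 = 17·64303 + 1494 = 1094645, q_4 = 17·2109 + 49 = 35902 → 1094645/35902
APPEND 46: p_5 = 46·1094645 + 64303 = 50417973, q_5 = 46·35902 + 2109 = 1653601 → 50417973/1653601
APPEND 38: p_6 = 38·50417973 + 1094645 = 1916977619, q_6 = 38·1653601 + 35902 = 62872740 → 1916977619/62872740
APPEND 23: p_7 = 23·1916977619 + 50417973 = 44140903210, q_7 = 23·62872740 + 1653601 = 1447726621 → 44140903210/1447726621
APPEND 30: p_8 = 30·44140903210 + 1916977619 = 1326144073919, q_8 = 30·1447726621 + 62872740 = 43494671370 → 1326144073919/43494671370
APPEND 38: p_9 = 38·1326144073919 + 44140903210 = 50437615712132, q_9 = 38·43494671370 + 1447726621 = 1654245238681 → 50437615712132/1654245238681
APPEND 37: p_10 = 37·50437615712132 + 1326144073919 = 1867517925422803, q_10 = 37·1654245238681 + 43494671370 = 61250568502567 → 1867517925422803/61250568502567
APPEND 39: p_11 = 39·1867517925422803 + 50437615712132 = 72883636707201449, q_11 = 39·61250568502567 + 1654245238681 = 2390426416838794 → 72883636707201449/2390426416838794
APPEND 29: p_12 = 29·72883636707201449 + 1867517925422803 = 2115492982434264824, q_12 = 29·2390426416838794 + 61250568502567 = 69383616656827593 → 2115492982434264824/69383616656827593
APPEND 22: p_13 = 22·2115492982434264824 + 72883636707201449 = 46613729250261027577, q_13 = 22·69383616656827593 + 2390426416838794 = 1528829992867045840 → 46613729250261027577/1528829992867045840
APPEND 6: p_14 = 6·46613729250261027577 + 2115492982434264824 = 281797868484000430286, q_14 = 6·1528829992867045840 + 69383616656827593 = 9242363573859102633 → 281797868484000430286/9242363573859102633
APPEND 25: p_15 = 25·281797868484000430286 + 46613729250261027577 = 7091560441350271784727, q_15 = 25·9242363573859102633 + 1528829992867045840 = 232587919339344611665 → 7091560441350271784727/232587919339344611665
APPEND 23: p_16 = 23·7091560441350271784727 + 281797868484000430286 = 163387688019540251479007, q_16 = 23·232587919339344611665 + 9242363573859102633 = 5358764508378785170928 → 163387688019540251479007/5358764508378785170928
APPEND 2: p_17 = 2·163387688019540251479007 + 7091560441350271784727 = 333866936480430774742741, q_17 = 2·5358764508378785170928 + 232587919339344611665 = 10950116936096914953521 → 333866936480430774742741/10950116936096914953521
APPEND 39: p_18 = 39·333866936480430774742741 + 163387688019540251479007 = 13184198210756340466445906, q_18 = 39·10950116936096914953521 + 5358764508378785170928 = 432413325016158468358247 → 13184198210756340466445906/432413325016158468358247
APPEND 31: p_19 = 31·13184198210756340466445906 + 333866936480430774742741 = 409044011469926985234565827, q_19 = 31·432413325016158468358247 + 10950116936096914953521 = 13415763192437009434059178 → 409044011469926985234565827/13415763192437009434059178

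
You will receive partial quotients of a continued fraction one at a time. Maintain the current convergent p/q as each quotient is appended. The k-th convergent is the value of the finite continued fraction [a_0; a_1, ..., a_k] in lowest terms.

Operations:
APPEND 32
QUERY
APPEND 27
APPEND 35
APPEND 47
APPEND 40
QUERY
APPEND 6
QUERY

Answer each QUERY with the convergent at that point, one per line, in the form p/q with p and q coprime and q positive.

32/1
57042067/1780506
343677696/10727525

APPEND 32: p_0 = 32·1 + 0 = 32, q_0 = 32·0 + 1 = 1 → 32/1
APPEND 27: p_1 = 27·32 + 1 = 865, q_1 = 27·1 + 0 = 27 → 865/27
APPEND 35: p_2 = 35·865 + 32 = 30307, q_2 = 35·27 + 1 = 946 → 30307/946
APPEND 47: p_3 = 47·30307 + 865 = 1425294, q_3 = 47·946 + 27 = 44489 → 1425294/44489
APPEND 40: p_4 = 40·1425294 + 30307 = 57042067, q_4 = 40·44489 + 946 = 1780506 → 57042067/1780506
APPEND 6: p_5 = 6·57042067 + 1425294 = 343677696, q_5 = 6·1780506 + 44489 = 10727525 → 343677696/10727525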